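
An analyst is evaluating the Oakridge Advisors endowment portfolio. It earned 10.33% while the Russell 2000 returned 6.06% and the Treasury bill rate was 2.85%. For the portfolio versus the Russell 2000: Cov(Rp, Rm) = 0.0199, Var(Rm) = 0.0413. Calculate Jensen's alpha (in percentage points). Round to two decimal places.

5.93

β = Cov / Var = 0.0199 / 0.0413 = 0.4818
E[R] = Rf + β(Rm − Rf) = 2.85% + 0.4818 × (6.06% − 2.85%) = 4.3966%
α = Rp − E[R] = 10.33% − 4.3966% = 5.9334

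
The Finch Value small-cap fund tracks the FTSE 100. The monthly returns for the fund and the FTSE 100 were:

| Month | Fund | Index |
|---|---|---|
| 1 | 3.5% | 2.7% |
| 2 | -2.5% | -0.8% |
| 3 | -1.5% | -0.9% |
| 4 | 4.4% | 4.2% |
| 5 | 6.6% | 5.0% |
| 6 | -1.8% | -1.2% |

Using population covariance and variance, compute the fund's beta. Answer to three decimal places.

1.358

r̄p = 1.4500%,  r̄m = 1.5000%
Cov = Σ(rp − r̄p)(rm − r̄m) / 6 = 8.8983
Var(rm) = Σ(rm − r̄m)² / 6 = 6.5533
β = Cov / Var = 8.8983 / 6.5533 = 1.3578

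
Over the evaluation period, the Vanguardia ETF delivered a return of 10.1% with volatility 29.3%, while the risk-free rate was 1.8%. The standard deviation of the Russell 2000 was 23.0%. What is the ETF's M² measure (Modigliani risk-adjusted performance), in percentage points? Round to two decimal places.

Sharpe = (Rp − Rf) / σp = (10.1% − 1.8%) / 29.3% = 0.2833
M² = Rf + Sharpe × σm = 1.8% + 0.2833 × 23.0% = 8.3159%

8.32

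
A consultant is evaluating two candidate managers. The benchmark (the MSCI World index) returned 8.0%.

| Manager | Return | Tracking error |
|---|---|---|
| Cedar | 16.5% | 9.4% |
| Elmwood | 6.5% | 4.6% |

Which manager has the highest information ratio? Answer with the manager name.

Cedar

Cedar: IR = (16.5% − 8.0%) / 9.4% = 0.904
Elmwood: IR = (6.5% − 8.0%) / 4.6% = -0.326
Highest: Cedar (0.904).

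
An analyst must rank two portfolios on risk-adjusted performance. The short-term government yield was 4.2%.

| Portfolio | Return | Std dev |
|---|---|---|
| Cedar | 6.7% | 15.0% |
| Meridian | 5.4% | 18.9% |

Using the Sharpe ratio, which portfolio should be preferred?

Cedar: Sharpe ratio = (6.7% − 4.2%) / 15.0% = 0.167
Meridian: Sharpe ratio = (5.4% − 4.2%) / 18.9% = 0.063
Highest: Cedar (0.167).

Cedar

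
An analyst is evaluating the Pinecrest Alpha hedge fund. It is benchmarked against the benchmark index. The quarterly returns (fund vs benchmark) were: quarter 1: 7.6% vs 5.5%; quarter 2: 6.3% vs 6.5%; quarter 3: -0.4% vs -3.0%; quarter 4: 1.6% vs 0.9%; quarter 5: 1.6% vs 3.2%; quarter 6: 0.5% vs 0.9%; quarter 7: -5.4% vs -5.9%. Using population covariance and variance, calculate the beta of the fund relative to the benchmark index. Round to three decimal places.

r̄p = 1.6857%,  r̄m = 1.1571%
Cov = Σ(rp − r̄p)(rm − r̄m) / 7 = 15.5951
Var(rm) = Σ(rm − r̄m)² / 7 = 16.9710
β = Cov / Var = 15.5951 / 16.9710 = 0.9189

0.919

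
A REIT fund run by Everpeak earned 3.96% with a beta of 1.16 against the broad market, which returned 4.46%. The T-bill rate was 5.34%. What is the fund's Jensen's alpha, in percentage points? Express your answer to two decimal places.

-0.36

CAPM expected return = Rf + β(Rm − Rf) = 5.34% + 1.16 × (4.46% − 5.34%) = 5.34 + 1.16 × -0.88 = 4.3192%
Jensen's α = Rp − E[R] = 3.96% − 4.3192% = -0.3592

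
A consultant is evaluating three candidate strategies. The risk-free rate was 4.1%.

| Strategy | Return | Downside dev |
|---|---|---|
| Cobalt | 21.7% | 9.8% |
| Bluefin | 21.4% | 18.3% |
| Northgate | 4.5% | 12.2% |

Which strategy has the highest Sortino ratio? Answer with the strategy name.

Cobalt: Sortino ratio = (21.7% − 4.1%) / 9.8% = 1.796
Bluefin: Sortino ratio = (21.4% − 4.1%) / 18.3% = 0.945
Northgate: Sortino ratio = (4.5% − 4.1%) / 12.2% = 0.033
Highest: Cobalt (1.796).

Cobalt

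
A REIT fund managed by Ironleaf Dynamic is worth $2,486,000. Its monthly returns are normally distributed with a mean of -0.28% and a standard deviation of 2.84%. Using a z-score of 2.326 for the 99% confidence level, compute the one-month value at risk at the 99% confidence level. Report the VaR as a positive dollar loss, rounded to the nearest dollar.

$171,182

Return at the 99% tail: μ − z·σ = -0.28% − 2.326 × 2.84% = -0.28 − 6.60584 = -6.88584%
VaR = −(-6.88584%) × $2,486,000 = 6.88584% × $2,486,000 = $171,182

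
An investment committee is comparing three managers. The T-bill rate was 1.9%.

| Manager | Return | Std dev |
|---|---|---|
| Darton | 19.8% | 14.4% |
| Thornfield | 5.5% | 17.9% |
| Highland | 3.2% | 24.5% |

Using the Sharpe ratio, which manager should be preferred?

Darton: Sharpe ratio = (19.8% − 1.9%) / 14.4% = 1.243
Thornfield: Sharpe ratio = (5.5% − 1.9%) / 17.9% = 0.201
Highland: Sharpe ratio = (3.2% − 1.9%) / 24.5% = 0.053
Highest: Darton (1.243).

Darton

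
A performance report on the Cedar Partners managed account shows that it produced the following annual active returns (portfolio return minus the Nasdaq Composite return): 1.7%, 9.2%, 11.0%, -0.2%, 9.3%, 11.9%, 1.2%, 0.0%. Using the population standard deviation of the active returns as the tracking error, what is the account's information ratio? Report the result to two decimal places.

Mean return r̄ = 44.10 / 8 = 5.5125%
Population std dev = √[195.0088 / 8] = 4.9372%
IR = r̄ / tracking error = 5.5125 / 4.9372 = 1.1165

1.12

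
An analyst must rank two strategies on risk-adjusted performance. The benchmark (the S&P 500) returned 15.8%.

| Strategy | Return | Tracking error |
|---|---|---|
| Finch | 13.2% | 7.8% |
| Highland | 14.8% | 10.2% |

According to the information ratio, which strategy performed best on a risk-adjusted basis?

Finch: IR = (13.2% − 15.8%) / 7.8% = -0.333
Highland: IR = (14.8% − 15.8%) / 10.2% = -0.098
Highest: Highland (-0.098).

Highland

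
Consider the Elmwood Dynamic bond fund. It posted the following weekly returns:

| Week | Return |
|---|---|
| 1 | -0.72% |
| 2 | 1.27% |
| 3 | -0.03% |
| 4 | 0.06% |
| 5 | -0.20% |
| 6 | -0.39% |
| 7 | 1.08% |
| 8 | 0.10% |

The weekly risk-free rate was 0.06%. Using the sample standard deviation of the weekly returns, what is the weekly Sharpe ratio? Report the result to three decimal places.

μ = (-0.72 + 1.27 − 0.03 + 0.06 − 0.2 − 0.39 + 1.08 + 0.1) / 8 = 1.170 / 8 = 0.1463%
Σ(r − μ)² = (-0.72 − 0.1463)² + (1.27 − 0.1463)² + … = 3.3332
σ = √[3.3332 / 7] = 0.6901%
Sharpe = (μ − rf) / σ = (0.1463 − 0.06) / 0.6901 = 0.0863 / 0.6901 = 0.1251

0.125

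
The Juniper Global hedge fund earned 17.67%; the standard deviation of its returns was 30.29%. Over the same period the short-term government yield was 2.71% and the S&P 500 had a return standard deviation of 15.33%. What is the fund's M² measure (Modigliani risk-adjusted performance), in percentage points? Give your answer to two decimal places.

10.28

Sharpe = (Rp − Rf) / σp = (17.67% − 2.71%) / 30.29% = 0.4939
M² = Rf + Sharpe × σm = 2.71% + 0.4939 × 15.33% = 10.2815%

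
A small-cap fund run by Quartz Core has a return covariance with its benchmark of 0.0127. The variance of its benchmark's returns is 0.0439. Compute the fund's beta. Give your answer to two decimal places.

0.29

β = Cov(Rp, Rm) / Var(Rm) = 0.0127 / 0.0439 = 0.2893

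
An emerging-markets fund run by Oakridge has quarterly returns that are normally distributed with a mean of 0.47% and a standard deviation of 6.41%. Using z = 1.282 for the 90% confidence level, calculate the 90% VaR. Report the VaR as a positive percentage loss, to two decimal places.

VaR (as % loss) = −(μ − z·σ) = −(0.47% − 1.282 × 6.41%) = −(-7.74762%) = 7.74762%

7.75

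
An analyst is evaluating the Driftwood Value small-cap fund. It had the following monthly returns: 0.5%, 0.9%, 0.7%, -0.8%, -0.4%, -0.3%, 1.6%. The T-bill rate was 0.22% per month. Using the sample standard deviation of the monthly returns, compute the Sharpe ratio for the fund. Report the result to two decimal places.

Mean return μ = 2.20 / 7 = 0.3143%
Σ(r − μ)² = 4.3086; sample σ = √(4.3086/6) = 0.8474%
Sharpe = (μ − rf) / σ = (0.3143 − 0.22) / 0.8474 = 0.0943 / 0.8474 = 0.1113

0.11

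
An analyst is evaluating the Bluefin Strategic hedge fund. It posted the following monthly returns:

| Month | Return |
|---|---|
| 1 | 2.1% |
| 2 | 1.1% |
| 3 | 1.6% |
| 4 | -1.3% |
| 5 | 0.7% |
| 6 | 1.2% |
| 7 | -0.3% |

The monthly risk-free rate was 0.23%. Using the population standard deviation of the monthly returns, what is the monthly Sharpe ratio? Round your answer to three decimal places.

Mean return μ = 5.10 / 7 = 0.7286%
Σ(r − μ)² = (2.1 − 0.7286)² + (1.1 − 0.7286)² + … = 8.1743
population σ = √(8.1743 / 7) = √1.1678 = 1.0806%
Sharpe = (μ − rf) / σ = (0.7286 − 0.23) / 1.0806 = 0.4986 / 1.0806 = 0.4614

0.461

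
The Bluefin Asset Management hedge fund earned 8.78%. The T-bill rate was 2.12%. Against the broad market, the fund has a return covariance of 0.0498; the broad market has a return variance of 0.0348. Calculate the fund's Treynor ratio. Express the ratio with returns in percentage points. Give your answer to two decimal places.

4.65

β = Cov / Var = 0.0498 / 0.0348 = 1.4310
Treynor = (Rp − Rf) / β = (8.78% − 2.12%) / 1.4310 = 6.66 / 1.4310 = 4.6541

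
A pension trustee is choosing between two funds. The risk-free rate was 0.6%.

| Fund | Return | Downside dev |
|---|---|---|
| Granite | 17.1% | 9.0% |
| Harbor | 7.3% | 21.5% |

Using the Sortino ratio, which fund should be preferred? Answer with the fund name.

Granite

Granite: Sortino ratio = (17.1% − 0.6%) / 9.0% = 1.833
Harbor: Sortino ratio = (7.3% − 0.6%) / 21.5% = 0.312
Highest: Granite (1.833).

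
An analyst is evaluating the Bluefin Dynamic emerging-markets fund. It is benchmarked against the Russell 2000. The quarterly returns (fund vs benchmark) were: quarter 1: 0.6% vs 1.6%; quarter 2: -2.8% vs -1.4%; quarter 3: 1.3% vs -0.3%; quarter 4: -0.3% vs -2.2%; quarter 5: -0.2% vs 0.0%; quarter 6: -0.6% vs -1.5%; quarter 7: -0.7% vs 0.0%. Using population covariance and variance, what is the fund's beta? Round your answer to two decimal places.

r̄p = -0.3857%,  r̄m = -0.5429%
Cov = Σ(rp − r̄p)(rm − r̄m) / 7 = 0.6549
Var(rm) = Σ(rm − r̄m)² / 7 = 1.3767
β = Cov / Var = 0.6549 / 1.3767 = 0.4757

0.48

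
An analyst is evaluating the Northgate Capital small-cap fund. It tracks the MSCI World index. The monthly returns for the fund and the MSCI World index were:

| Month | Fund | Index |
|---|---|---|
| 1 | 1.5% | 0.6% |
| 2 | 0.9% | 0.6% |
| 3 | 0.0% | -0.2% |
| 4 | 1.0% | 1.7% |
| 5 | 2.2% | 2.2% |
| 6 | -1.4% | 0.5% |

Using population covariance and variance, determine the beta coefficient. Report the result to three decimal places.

0.902

r̄p = 0.7000%,  r̄m = 0.9000%
Cov = Σ(rp − r̄p)(rm − r̄m) / 6 = 0.5833
Var(rm) = Σ(rm − r̄m)² / 6 = 0.6467
β = Cov / Var = 0.5833 / 0.6467 = 0.9020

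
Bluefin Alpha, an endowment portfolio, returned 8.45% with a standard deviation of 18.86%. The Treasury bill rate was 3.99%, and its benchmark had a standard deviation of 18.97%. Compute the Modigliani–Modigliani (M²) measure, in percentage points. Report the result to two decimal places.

Sharpe = (Rp − Rf) / σp = (8.45% − 3.99%) / 18.86% = 0.2365
M² = Rf + Sharpe × σm = 3.99% + 0.2365 × 18.97% = 8.4764%

8.48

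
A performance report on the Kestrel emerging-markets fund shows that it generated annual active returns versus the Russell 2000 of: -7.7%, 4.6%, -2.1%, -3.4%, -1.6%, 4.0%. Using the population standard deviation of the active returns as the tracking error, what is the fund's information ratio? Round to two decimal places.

r̄ = (-7.7 + 4.6 − 2.1 − 3.4 − 1.6 + 4) / 6 = -6.20 / 6 = -1.0333%
Σ(r − r̄)² = (-7.7 − (-1.0333))² + (4.6 − (-1.0333))² + … = 108.5733
σ = √[108.5733 / 6] = 4.2539%
IR = r̄ / tracking error = -1.0333 / 4.2539 = -0.2429

-0.24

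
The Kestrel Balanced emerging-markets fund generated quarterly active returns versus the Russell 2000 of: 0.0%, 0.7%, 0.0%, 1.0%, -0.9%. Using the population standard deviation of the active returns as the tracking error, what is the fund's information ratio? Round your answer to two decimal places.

0.24

r̄ = (0 + 0.7 + 0 + 1 − 0.9) / 5 = 0.80 / 5 = 0.1600%
Population σ = √[Σ(r − r̄)² / 5] = √[2.1720 / 5] = √0.4344 = 0.6591%
IR = r̄ / tracking error = 0.1600 / 0.6591 = 0.2428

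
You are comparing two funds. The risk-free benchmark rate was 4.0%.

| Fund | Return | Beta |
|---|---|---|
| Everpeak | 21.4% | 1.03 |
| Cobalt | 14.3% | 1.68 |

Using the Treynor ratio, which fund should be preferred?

Everpeak

Everpeak: Treynor = (21.4% − 4.0%) / 1.03 = 16.893
Cobalt: Treynor = (14.3% − 4.0%) / 1.68 = 6.131
Highest: Everpeak (16.893).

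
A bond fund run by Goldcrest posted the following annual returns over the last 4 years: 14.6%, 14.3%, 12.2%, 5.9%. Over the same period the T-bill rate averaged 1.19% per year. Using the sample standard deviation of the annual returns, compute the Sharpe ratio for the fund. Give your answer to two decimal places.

2.61

μ = (14.6 + 14.3 + 12.2 + 5.9) / 4 = 11.7500%
Σ(r − μ)² = 49.0500; sample σ = √(49.0500/3) = 4.0435%
Sharpe = (μ − rf) / σ = (11.7500 − 1.19) / 4.0435 = 10.5600 / 4.0435 = 2.6116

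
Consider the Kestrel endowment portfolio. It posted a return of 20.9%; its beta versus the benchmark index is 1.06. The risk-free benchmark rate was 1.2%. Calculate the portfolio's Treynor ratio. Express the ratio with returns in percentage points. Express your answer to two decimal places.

18.58

Treynor = (Rp − Rf) / β = (20.9% − 1.2%) / 1.06 = 19.70 / 1.06 = 18.5849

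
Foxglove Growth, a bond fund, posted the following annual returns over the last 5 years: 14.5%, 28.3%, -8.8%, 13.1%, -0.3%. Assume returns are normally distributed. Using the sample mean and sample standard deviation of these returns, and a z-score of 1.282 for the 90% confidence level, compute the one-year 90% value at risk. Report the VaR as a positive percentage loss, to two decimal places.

9.02

Mean return r̄ = 46.80 / 5 = 9.3600%
Sample σ = √[Σ(r − r̄)² / 4] = √[822.2320 / 4] = √205.5580 = 14.3373%
VaR = −(r̄ − z·σ) = −(9.3600 − 1.282 × 14.3373) = −(-9.0204) = 9.0204%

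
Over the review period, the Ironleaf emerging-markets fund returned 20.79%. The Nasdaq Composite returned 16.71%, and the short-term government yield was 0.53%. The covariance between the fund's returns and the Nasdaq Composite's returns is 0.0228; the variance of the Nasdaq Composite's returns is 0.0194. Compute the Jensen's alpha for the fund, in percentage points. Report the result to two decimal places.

β = Cov / Var = 0.0228 / 0.0194 = 1.1753
E[R] = Rf + β(Rm − Rf) = 0.53% + 1.1753 × (16.71% − 0.53%) = 19.5464%
α = Rp − E[R] = 20.79% − 19.5464% = 1.2436

1.24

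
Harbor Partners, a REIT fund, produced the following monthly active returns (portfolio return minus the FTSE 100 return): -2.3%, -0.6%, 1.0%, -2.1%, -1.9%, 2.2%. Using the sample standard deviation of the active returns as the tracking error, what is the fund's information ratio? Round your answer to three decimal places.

r̄ = (-2.3 − 0.6 + 1 − 2.1 − 1.9 + 2.2) / 6 = -0.6167%
Sample σ = √[Σ(r − r̄)² / 5] = √[17.2283 / 5] = √3.4457 = 1.8563%
IR = r̄ / tracking error = -0.6167 / 1.8563 = -0.3322

-0.332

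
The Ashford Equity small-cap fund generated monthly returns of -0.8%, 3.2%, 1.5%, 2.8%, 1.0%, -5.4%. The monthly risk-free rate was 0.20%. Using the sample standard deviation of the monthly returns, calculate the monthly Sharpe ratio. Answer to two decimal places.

0.06

μ = (-0.8 + 3.2 + 1.5 + 2.8 + 1 − 5.4) / 6 = 0.3833%
Sample σ = √[Σ(r − μ)² / 5] = √[50.2483 / 5] = √10.0497 = 3.1701%
Sharpe = (μ − rf) / σ = (0.3833 − 0.2) / 3.1701 = 0.1833 / 3.1701 = 0.0578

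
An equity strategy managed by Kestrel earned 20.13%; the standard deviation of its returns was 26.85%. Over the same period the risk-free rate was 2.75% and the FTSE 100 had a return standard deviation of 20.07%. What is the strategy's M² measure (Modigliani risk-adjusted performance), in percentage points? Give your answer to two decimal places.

Sharpe = (Rp − Rf) / σp = (20.13% − 2.75%) / 26.85% = 0.6473
M² = Rf + Sharpe × σm = 2.75% + 0.6473 × 20.07% = 15.7413%

15.74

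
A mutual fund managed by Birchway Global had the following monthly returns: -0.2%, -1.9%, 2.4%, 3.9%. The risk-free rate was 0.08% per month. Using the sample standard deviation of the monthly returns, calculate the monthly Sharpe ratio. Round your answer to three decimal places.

r̄ = (-0.2 − 1.9 + 2.4 + 3.9) / 4 = 1.0500%
Sample std dev = √[20.2100 / 3] = 2.5955%
Sharpe = (r̄ − rf) / σ = (1.0500 − 0.08) / 2.5955 = 0.9700 / 2.5955 = 0.3737

0.374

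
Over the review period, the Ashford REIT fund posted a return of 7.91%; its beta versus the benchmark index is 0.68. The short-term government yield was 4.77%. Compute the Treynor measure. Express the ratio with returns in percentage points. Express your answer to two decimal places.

Treynor = (Rp − Rf) / β = (7.91% − 4.77%) / 0.68 = 3.14 / 0.68 = 4.6176

4.62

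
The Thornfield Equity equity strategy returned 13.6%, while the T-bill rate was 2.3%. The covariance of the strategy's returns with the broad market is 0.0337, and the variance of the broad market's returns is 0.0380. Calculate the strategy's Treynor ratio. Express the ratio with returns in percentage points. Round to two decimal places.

12.74

β = Cov / Var = 0.0337 / 0.0380 = 0.8868
Treynor = (Rp − Rf) / β = (13.6% − 2.3%) / 0.8868 = 11.30 / 0.8868 = 12.7424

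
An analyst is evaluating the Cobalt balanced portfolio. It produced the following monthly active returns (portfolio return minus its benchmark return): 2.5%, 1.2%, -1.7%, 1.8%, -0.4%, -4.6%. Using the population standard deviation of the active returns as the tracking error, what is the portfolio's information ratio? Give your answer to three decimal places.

-0.083

Mean return μ = -1.20 / 6 = -0.2000%
Σ(r − μ)² = (2.5 − (-0.2000))² + (1.2 − (-0.2000))² + … = 34.9000
σ = √[34.9000 / 6] = 2.4118%
IR = μ / tracking error = -0.2000 / 2.4118 = -0.0829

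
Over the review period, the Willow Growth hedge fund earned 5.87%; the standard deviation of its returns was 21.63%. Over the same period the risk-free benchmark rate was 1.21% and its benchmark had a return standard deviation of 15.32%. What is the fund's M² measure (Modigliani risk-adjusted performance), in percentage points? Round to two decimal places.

Sharpe = (Rp − Rf) / σp = (5.87% − 1.21%) / 21.63% = 0.2154
M² = Rf + Sharpe × σm = 1.21% + 0.2154 × 15.32% = 4.5099%

4.51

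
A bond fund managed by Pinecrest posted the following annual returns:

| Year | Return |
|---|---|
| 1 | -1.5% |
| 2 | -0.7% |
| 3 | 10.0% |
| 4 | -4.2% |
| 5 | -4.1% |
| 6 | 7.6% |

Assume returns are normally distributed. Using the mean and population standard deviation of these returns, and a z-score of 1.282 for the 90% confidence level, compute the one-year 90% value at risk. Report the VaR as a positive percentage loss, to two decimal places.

r̄ = (-1.5 − 0.7 + 10 − 4.2 − 4.1 + 7.6) / 6 = 7.10 / 6 = 1.1833%
Σ(r − r̄)² = (-1.5 − 1.1833)² + (-0.7 − 1.1833)² + … = 186.5483
population σ = √(186.5483 / 6) = √31.0914 = 5.5760%
VaR = −(r̄ − z·σ) = −(1.1833 − 1.282 × 5.5760) = −(-5.9651) = 5.9651%

5.97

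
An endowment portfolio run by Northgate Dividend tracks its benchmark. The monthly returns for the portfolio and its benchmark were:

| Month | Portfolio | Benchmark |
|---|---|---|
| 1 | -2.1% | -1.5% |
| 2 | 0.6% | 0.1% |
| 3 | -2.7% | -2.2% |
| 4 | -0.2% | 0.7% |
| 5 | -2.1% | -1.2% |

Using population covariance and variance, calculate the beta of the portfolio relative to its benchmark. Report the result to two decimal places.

1.09

r̄p = -1.3000%,  r̄m = -0.8200%
Cov = Σ(rp − r̄p)(rm − r̄m) / 5 = 1.2400
Var(rm) = Σ(rm − r̄m)² / 5 = 1.1336
β = Cov / Var = 1.2400 / 1.1336 = 1.0939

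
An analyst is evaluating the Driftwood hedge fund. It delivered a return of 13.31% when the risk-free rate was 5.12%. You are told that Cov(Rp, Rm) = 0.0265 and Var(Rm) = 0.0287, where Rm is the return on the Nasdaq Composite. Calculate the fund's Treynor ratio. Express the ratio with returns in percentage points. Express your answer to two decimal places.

8.87

β = Cov / Var = 0.0265 / 0.0287 = 0.9233
Treynor = (Rp − Rf) / β = (13.31% − 5.12%) / 0.9233 = 8.19 / 0.9233 = 8.8704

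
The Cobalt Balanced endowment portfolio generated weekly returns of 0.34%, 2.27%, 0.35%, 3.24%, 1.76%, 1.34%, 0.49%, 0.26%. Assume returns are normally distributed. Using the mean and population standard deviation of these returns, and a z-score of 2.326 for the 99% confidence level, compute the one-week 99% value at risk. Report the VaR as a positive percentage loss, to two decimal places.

r̄ = (0.34 + 2.27 + 0.35 + 3.24 + 1.76 + 1.34 + 0.49 + 0.26) / 8 = 10.050 / 8 = 1.2563%
Population std dev = √[8.4642 / 8] = 1.0286%
VaR = −(r̄ − z·σ) = −(1.2563 − 2.326 × 1.0286) = −(-1.1362) = 1.1362%

1.14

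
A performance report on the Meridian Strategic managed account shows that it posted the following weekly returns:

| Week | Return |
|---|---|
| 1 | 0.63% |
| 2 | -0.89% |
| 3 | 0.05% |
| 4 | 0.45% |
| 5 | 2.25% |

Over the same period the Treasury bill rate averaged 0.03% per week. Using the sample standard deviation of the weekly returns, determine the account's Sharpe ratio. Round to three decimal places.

r̄ = (0.63 − 0.89 + 0.05 + 0.45 + 2.25) / 5 = 0.4980%
Σ(r − r̄)² = (0.63 − 0.4980)² + (-0.89 − 0.4980)² + … = 5.2165
sample σ = √(5.2165 / 4) = √1.3041 = 1.1420%
Sharpe = (r̄ − rf) / σ = (0.4980 − 0.03) / 1.1420 = 0.4680 / 1.1420 = 0.4098

0.410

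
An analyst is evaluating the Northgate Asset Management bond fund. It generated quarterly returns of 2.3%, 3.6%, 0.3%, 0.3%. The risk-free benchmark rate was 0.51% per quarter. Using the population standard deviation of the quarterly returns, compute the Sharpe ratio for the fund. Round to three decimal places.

0.795

r̄ = (2.3 + 3.6 + 0.3 + 0.3) / 4 = 6.50 / 4 = 1.6250%
Σ(r − r̄)² = 7.8675; population σ = √(7.8675/4) = 1.4025%
Sharpe = (r̄ − rf) / σ = (1.6250 − 0.51) / 1.4025 = 1.1150 / 1.4025 = 0.7950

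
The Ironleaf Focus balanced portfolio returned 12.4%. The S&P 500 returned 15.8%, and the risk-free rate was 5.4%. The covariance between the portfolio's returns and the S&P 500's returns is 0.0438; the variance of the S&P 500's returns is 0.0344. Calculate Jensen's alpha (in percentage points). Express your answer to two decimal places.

-6.24

β = Cov / Var = 0.0438 / 0.0344 = 1.2733
E[R] = Rf + β(Rm − Rf) = 5.4% + 1.2733 × (15.8% − 5.4%) = 18.6423%
α = Rp − E[R] = 12.4% − 18.6423% = -6.2423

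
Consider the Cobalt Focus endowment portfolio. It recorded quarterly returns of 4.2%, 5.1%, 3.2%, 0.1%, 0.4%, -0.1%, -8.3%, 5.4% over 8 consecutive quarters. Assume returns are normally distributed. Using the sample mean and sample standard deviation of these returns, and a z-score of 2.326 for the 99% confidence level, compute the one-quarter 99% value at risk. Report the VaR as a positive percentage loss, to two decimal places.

Mean return r̄ = 10.00 / 8 = 1.2500%
Sample σ = √[Σ(r − r̄)² / 7] = √[139.6200 / 7] = √19.9457 = 4.4661%
VaR = −(r̄ − z·σ) = −(1.2500 − 2.326 × 4.4661) = −(-9.1381) = 9.1381%

9.14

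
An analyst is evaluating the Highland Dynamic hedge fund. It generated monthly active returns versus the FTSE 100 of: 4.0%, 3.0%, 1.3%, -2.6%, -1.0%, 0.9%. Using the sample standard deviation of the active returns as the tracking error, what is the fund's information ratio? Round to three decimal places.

Mean return r̄ = 5.60 / 6 = 0.9333%
Sample std dev = √[30.0333 / 5] = 2.4508%
IR = r̄ / tracking error = 0.9333 / 2.4508 = 0.3808

0.381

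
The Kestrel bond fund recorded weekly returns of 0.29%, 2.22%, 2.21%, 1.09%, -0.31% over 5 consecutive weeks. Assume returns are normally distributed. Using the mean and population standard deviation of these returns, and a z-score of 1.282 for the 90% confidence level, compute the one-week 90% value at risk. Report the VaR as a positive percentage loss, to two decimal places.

0.20

Mean return μ = 5.500 / 5 = 1.1000%
Σ(r − μ)² = (0.29 − 1.1000)² + (2.22 − 1.1000)² + … = 5.1308
population σ = √(5.1308 / 5) = √1.0262 = 1.0130%
VaR = −(μ − z·σ) = −(1.1000 − 1.282 × 1.0130) = −(-0.1987) = 0.1987%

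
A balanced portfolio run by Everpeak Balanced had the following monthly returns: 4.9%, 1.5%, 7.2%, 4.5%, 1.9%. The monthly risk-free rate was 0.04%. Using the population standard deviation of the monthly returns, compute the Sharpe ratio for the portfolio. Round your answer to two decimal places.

Mean return r̄ = 20.00 / 5 = 4.0000%
Σ(r − r̄)² = 21.9600; population σ = √(21.9600/5) = 2.0957%
Sharpe = (r̄ − rf) / σ = (4.0000 − 0.04) / 2.0957 = 3.9600 / 2.0957 = 1.8896

1.89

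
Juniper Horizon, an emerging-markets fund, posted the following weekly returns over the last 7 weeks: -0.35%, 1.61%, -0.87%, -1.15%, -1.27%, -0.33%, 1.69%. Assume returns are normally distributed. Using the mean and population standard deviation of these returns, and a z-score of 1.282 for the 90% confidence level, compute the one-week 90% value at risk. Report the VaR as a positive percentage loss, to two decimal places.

r̄ = (-0.35 + 1.61 − 0.87 − 1.15 − 1.27 − 0.33 + 1.69) / 7 = -0.0957%
Population std dev = √[9.3078 / 7] = 1.1531%
VaR = −(r̄ − z·σ) = −(-0.0957 − 1.282 × 1.1531) = −(-1.5740) = 1.5740%

1.57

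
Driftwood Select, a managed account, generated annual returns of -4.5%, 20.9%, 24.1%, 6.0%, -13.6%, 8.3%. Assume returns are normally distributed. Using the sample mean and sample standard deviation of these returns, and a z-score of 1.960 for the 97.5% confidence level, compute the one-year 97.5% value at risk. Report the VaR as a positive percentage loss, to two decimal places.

21.47

r̄ = (-4.5 + 20.9 + 24.1 + 6 − 13.6 + 8.3) / 6 = 41.20 / 6 = 6.8667%
Sample std dev = √[1044.8133 / 5] = 14.4555%
VaR = −(r̄ − z·σ) = −(6.8667 − 1.960 × 14.4555) = −(-21.4661) = 21.4661%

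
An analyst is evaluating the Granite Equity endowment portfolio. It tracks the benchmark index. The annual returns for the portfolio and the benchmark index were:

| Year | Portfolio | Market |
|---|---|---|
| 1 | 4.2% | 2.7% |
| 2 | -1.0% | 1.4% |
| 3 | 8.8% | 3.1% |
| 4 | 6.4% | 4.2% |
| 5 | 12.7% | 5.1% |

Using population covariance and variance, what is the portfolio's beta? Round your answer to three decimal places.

3.256

r̄p = 6.2200%,  r̄m = 3.3000%
Cov = Σ(rp − r̄p)(rm − r̄m) / 5 = 5.2480
Var(rm) = Σ(rm − r̄m)² / 5 = 1.6120
β = Cov / Var = 5.2480 / 1.6120 = 3.2556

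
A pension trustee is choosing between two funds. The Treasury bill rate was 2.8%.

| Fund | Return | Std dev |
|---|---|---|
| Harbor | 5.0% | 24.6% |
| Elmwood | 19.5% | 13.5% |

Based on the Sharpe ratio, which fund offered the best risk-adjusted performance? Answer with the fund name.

Harbor: Sharpe ratio = (5.0% − 2.8%) / 24.6% = 0.089
Elmwood: Sharpe ratio = (19.5% − 2.8%) / 13.5% = 1.237
Highest: Elmwood (1.237).

Elmwood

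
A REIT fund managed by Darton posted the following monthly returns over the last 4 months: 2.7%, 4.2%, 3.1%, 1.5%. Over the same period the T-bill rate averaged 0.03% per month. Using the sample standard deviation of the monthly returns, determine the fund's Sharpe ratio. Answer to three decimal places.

2.552

r̄ = (2.7 + 4.2 + 3.1 + 1.5) / 4 = 2.8750%
Σ(r − r̄)² = (2.7 − 2.8750)² + (4.2 − 2.8750)² + … = 3.7275
σ = √[3.7275 / 3] = 1.1147%
Sharpe = (r̄ − rf) / σ = (2.8750 − 0.03) / 1.1147 = 2.8450 / 1.1147 = 2.5523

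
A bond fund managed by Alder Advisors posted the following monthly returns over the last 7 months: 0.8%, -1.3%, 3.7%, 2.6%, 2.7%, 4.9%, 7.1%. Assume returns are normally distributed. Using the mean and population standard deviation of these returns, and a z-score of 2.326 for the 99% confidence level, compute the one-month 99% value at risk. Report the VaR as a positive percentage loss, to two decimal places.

r̄ = (0.8 − 1.3 + 3.7 + 2.6 + 2.7 + 4.9 + 7.1) / 7 = 20.50 / 7 = 2.9286%
Σ(r − r̄)² = 44.4543; population σ = √(44.4543/7) = 2.5200%
VaR = −(r̄ − z·σ) = −(2.9286 − 2.326 × 2.5200) = −(-2.9329) = 2.9329%

2.93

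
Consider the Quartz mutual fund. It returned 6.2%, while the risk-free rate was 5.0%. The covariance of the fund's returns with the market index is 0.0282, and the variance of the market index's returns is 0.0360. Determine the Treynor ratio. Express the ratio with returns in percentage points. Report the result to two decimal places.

1.53

β = Cov / Var = 0.0282 / 0.0360 = 0.7833
Treynor = (Rp − Rf) / β = (6.2% − 5.0%) / 0.7833 = 1.20 / 0.7833 = 1.5320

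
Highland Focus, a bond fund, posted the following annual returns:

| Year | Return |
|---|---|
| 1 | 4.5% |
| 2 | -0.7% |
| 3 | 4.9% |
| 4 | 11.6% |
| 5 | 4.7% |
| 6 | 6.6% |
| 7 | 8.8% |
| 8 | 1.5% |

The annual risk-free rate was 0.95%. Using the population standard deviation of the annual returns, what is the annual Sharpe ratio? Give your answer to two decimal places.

1.18

μ = (4.5 − 0.7 + 4.9 + 11.6 + 4.7 + 6.6 + 8.8 + 1.5) / 8 = 41.90 / 8 = 5.2375%
Σ(r − μ)² = (4.5 − 5.2375)² + (-0.7 − 5.2375)² + (4.9 − 5.2375)² + … = 105.1988
σ = √[105.1988 / 8] = 3.6263%
Sharpe = (μ − rf) / σ = (5.2375 − 0.95) / 3.6263 = 4.2875 / 3.6263 = 1.1823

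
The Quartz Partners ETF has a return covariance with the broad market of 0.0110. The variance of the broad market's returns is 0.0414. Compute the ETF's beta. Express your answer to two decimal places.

0.27

β = Cov(Rp, Rm) / Var(Rm) = 0.0110 / 0.0414 = 0.2657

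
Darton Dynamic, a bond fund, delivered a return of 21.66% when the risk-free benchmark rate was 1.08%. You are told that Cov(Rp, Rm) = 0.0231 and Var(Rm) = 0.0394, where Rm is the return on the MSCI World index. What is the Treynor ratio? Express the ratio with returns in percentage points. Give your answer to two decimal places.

35.10

β = Cov / Var = 0.0231 / 0.0394 = 0.5863
Treynor = (Rp − Rf) / β = (21.66% − 1.08%) / 0.5863 = 20.58 / 0.5863 = 35.1015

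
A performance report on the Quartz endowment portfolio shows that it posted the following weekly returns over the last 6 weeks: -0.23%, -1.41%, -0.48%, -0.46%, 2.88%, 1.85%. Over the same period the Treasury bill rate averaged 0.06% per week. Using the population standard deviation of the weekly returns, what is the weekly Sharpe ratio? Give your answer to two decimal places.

0.20

r̄ = (-0.23 − 1.41 − 0.48 − 0.46 + 2.88 + 1.85) / 6 = 0.3583%
Σ(r − r̄)² = 13.4295; population σ = √(13.4295/6) = 1.4961%
Sharpe = (r̄ − rf) / σ = (0.3583 − 0.06) / 1.4961 = 0.2983 / 1.4961 = 0.1994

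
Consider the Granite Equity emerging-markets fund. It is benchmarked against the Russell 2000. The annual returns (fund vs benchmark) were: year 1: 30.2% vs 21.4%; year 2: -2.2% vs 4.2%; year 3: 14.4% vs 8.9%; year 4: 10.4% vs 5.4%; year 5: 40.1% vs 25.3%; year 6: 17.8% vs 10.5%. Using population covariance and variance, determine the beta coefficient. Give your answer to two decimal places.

r̄p = 18.4500%,  r̄m = 12.6167%
Cov = Σ(rp − r̄p)(rm − r̄m) / 6 = 104.3542
Var(rm) = Σ(rm − r̄m)² / 6 = 63.2047
β = Cov / Var = 104.3542 / 63.2047 = 1.6511

1.65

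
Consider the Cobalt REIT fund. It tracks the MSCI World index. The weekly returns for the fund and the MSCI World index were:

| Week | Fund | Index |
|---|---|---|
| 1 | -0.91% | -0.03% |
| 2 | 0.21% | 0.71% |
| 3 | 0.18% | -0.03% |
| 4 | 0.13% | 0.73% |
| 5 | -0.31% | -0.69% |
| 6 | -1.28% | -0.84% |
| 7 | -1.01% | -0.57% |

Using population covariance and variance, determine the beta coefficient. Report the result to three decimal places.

0.738

r̄p = -0.4271%,  r̄m = -0.1029%
Cov = Σ(rp − r̄p)(rm − r̄m) / 7 = 0.2605
Var(rm) = Σ(rm − r̄m)² / 7 = 0.3530
β = Cov / Var = 0.2605 / 0.3530 = 0.7380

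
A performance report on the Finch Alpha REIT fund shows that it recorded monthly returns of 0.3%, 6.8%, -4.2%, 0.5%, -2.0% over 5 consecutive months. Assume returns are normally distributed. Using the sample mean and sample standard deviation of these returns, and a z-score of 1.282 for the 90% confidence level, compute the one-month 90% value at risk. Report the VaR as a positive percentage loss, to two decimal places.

5.00

r̄ = (0.3 + 6.8 − 4.2 + 0.5 − 2) / 5 = 1.40 / 5 = 0.2800%
Σ(r − r̄)² = (0.3 − 0.2800)² + (6.8 − 0.2800)² + (-4.2 − 0.2800)² + … = 67.8280
sample σ = √(67.8280 / 4) = √16.9570 = 4.1179%
VaR = −(r̄ − z·σ) = −(0.2800 − 1.282 × 4.1179) = −(-4.9991) = 4.9991%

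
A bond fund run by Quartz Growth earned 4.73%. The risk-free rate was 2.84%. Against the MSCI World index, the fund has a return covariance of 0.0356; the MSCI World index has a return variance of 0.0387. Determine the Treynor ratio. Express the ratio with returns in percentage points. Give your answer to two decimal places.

β = Cov / Var = 0.0356 / 0.0387 = 0.9199
Treynor = (Rp − Rf) / β = (4.73% − 2.84%) / 0.9199 = 1.89 / 0.9199 = 2.0546

2.05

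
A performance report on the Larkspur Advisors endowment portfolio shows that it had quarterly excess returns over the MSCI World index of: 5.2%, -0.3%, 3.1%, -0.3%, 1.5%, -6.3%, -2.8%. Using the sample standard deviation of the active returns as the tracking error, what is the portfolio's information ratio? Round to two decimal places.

0.00

r̄ = (5.2 − 0.3 + 3.1 − 0.3 + 1.5 − 6.3 − 2.8) / 7 = 0.0143%
Σ(r − r̄)² = (5.2 − 0.0143)² + (-0.3 − 0.0143)² + (3.1 − 0.0143)² + … = 86.6086
sample σ = √(86.6086 / 6) = √14.4348 = 3.7993%
IR = r̄ / tracking error = 0.0143 / 3.7993 = 0.0038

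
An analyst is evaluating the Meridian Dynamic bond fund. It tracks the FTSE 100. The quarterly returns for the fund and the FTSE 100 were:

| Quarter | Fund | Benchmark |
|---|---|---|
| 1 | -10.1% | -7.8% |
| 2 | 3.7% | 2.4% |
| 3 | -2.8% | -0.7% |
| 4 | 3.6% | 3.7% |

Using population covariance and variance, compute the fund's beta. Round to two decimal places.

r̄p = -1.4000%,  r̄m = -0.6000%
Cov = Σ(rp − r̄p)(rm − r̄m) / 4 = 24.8950
Var(rm) = Σ(rm − r̄m)² / 4 = 19.8350
β = Cov / Var = 24.8950 / 19.8350 = 1.2551

1.26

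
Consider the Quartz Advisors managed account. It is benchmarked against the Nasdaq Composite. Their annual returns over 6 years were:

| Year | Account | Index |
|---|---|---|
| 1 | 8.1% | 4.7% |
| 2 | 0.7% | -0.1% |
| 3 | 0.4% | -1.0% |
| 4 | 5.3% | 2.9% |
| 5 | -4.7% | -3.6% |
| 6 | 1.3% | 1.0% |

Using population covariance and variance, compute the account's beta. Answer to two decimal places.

1.49

r̄p = 1.8500%,  r̄m = 0.6500%
Cov = Σ(rp − r̄p)(rm − r̄m) / 6 = 10.6625
Var(rm) = Σ(rm − r̄m)² / 6 = 7.1558
β = Cov / Var = 10.6625 / 7.1558 = 1.4901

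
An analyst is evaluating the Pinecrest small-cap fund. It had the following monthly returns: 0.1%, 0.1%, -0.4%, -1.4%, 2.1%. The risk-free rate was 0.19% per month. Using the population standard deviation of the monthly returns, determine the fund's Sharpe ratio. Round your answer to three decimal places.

-0.079

r̄ = (0.1 + 0.1 − 0.4 − 1.4 + 2.1) / 5 = 0.1000%
Σ(r − r̄)² = (0.1 − 0.1000)² + (0.1 − 0.1000)² + (-0.4 − 0.1000)² + … = 6.5000
population σ = √(6.5000 / 5) = √1.3000 = 1.1402%
Sharpe = (r̄ − rf) / σ = (0.1000 − 0.19) / 1.1402 = -0.0900 / 1.1402 = -0.0789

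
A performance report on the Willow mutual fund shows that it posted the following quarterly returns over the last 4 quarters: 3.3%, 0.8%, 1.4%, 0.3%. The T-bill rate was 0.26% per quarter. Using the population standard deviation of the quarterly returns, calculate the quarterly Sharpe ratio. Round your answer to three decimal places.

1.047

μ = (3.3 + 0.8 + 1.4 + 0.3) / 4 = 1.4500%
Σ(r − μ)² = 5.1700; population σ = √(5.1700/4) = 1.1369%
Sharpe = (μ − rf) / σ = (1.4500 − 0.26) / 1.1369 = 1.1900 / 1.1369 = 1.0467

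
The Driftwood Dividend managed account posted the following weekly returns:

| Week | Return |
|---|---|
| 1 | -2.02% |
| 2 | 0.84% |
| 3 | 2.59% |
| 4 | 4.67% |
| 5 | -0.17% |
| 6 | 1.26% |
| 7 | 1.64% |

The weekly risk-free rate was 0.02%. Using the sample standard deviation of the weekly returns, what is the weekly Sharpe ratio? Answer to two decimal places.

r̄ = (-2.02 + 0.84 + 2.59 + 4.67 − 0.17 + 1.26 + 1.64) / 7 = 8.810 / 7 = 1.2586%
Σ(r − r̄)² = (-2.02 − 1.2586)² + (0.84 − 1.2586)² + (2.59 − 1.2586)² + … = 26.5211
σ = √[26.5211 / 6] = 2.1024%
Sharpe = (r̄ − rf) / σ = (1.2586 − 0.02) / 2.1024 = 1.2386 / 2.1024 = 0.5891

0.59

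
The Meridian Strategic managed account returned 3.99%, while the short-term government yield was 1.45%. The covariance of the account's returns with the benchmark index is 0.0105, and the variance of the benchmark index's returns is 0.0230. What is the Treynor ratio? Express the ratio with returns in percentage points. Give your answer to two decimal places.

5.56

β = Cov / Var = 0.0105 / 0.0230 = 0.4565
Treynor = (Rp − Rf) / β = (3.99% − 1.45%) / 0.4565 = 2.54 / 0.4565 = 5.5641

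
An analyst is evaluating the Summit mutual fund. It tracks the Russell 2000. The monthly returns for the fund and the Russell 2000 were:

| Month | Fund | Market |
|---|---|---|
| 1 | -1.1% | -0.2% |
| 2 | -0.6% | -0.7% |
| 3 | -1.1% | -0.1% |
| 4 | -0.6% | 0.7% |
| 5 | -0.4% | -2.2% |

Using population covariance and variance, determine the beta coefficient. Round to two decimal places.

-0.15

r̄p = -0.7600%,  r̄m = -0.5000%
Cov = Σ(rp − r̄p)(rm − r̄m) / 5 = -0.1380
Var(rm) = Σ(rm − r̄m)² / 5 = 0.9240
β = Cov / Var = -0.1380 / 0.9240 = -0.1494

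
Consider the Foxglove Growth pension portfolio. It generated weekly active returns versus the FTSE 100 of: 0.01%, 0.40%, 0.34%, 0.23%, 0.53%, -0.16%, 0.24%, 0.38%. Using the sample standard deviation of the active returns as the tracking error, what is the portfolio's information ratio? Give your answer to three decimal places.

1.098

μ = (0.01 + 0.4 + 0.34 + 0.23 + 0.53 − 0.16 + 0.24 + 0.38) / 8 = 1.970 / 8 = 0.2463%
Σ(r − μ)² = (0.01 − 0.2463)² + (0.4 − 0.2463)² + … = 0.3520
sample σ = √(0.3520 / 7) = √0.0503 = 0.2243%
IR = μ / tracking error = 0.2463 / 0.2243 = 1.0981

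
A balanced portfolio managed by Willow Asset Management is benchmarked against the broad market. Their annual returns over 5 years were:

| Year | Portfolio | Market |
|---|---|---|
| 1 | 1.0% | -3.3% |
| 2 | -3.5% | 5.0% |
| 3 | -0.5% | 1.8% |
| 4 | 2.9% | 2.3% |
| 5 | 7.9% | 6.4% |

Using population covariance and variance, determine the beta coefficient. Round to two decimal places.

0.30

r̄p = 1.5600%,  r̄m = 2.4400%
Cov = Σ(rp − r̄p)(rm − r̄m) / 5 = 3.2996
Var(rm) = Σ(rm − r̄m)² / 5 = 11.1224
β = Cov / Var = 3.2996 / 11.1224 = 0.2967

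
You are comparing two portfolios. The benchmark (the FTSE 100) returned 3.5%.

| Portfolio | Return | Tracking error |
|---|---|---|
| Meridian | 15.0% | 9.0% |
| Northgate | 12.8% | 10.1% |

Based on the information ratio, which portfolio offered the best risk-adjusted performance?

Meridian: IR = (15.0% − 3.5%) / 9.0% = 1.278
Northgate: IR = (12.8% − 3.5%) / 10.1% = 0.921
Highest: Meridian (1.278).

Meridian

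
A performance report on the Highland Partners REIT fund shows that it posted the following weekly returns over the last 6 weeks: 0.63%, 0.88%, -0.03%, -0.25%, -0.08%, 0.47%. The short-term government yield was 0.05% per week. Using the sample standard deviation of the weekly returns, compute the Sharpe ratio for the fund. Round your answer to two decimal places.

r̄ = (0.63 + 0.88 − 0.03 − 0.25 − 0.08 + 0.47) / 6 = 0.2700%
Σ(r − r̄)² = 1.0246; sample σ = √(1.0246/5) = 0.4527%
Sharpe = (r̄ − rf) / σ = (0.2700 − 0.05) / 0.4527 = 0.2200 / 0.4527 = 0.4860

0.49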